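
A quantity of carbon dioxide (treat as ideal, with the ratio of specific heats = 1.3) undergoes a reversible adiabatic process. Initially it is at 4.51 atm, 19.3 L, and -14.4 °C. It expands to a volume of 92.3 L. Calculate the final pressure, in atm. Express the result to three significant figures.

P₂ ≈ 0.590 atm

Adiabatic: P₁V₁^γ = P₂V₂^γ ⇒ P₂ = P₁ (V₁/V₂)^γ.
P₂ = 4.51 × (19.3/92.3)^(1.3) = 0.5897 atm.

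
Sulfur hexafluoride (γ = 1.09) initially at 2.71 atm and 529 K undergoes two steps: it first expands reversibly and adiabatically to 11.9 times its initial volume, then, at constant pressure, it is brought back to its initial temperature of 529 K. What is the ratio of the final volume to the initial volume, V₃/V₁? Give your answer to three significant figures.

Adiabatic step: V₂/V₁ = 11.9; T₂ = T₁·(1/11.9)^(0.09) = 423.3 K.
Isobaric step: V₃/V₂ = T₃/T₂ = 529/423.3.
V₃/V₁ = (V₂/V₁)(V₃/V₂) = 11.9 × (529/423.3) = 14.87.

V₃/V₁ ≈ 14.9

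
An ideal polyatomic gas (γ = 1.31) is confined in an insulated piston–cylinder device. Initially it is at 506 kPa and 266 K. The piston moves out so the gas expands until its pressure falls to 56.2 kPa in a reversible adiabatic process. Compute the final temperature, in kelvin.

T₂ ≈ 158 K

Along an adiabat T P^((1−γ)/γ) is constant, so T₂ = T₁ (P₂/P₁)^((γ−1)/γ).
T₂ = 266 × (56.2/506)^(0.237) = 158.1 K.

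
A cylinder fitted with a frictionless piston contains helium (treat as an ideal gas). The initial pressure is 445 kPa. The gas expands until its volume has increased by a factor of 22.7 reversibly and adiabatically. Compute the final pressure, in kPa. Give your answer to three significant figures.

P₂ ≈ 2.45 kPa

Since PV^γ is constant along a reversible adiabat, P₂ = P₁ (V₁/V₂)^γ.
For a monatomic ideal gas γ = 5/3.
P₂ = 445 × (1/22.7)^(5/3) = 2.445 kPa.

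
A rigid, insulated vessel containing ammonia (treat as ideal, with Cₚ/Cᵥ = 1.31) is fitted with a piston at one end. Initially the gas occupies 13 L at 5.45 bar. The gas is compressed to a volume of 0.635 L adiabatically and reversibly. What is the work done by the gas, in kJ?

W ≈ -35.4 kJ

P₂ = P₁(V₁/V₂)^γ = 5.45×(13/0.635)^(1.31) = 284.5 bar.
For a reversible adiabat, W_by_gas = (P₁V₁ − P₂V₂)/(γ−1).
W_by = (545000×0.013 − 2.845×10^7×0.000635) / (0.31) = -35410 J.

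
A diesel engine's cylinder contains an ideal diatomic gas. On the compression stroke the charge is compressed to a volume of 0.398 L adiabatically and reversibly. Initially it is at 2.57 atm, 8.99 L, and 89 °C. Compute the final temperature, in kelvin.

T₂ ≈ 1260 K

Adiabatic: T₁V₁^(γ−1) = T₂V₂^(γ−1) ⇒ T₂ = T₁ (V₁/V₂)^(γ−1).
γ = 7/5 for a diatomic ideal gas.
T₁ = 89 °C = 362.1 K.
T₂ = 362.1 × (8.99/0.398)^(2/5) = 1260 K.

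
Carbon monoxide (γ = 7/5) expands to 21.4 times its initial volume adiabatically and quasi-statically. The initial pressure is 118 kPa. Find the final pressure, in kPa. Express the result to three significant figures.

P₂ ≈ 1.62 kPa

Since PV^γ is constant along a reversible adiabat, P₂ = P₁ (V₁/V₂)^γ.
P₂ = 118 × (1/21.4)^(7/5) = 1.619 kPa.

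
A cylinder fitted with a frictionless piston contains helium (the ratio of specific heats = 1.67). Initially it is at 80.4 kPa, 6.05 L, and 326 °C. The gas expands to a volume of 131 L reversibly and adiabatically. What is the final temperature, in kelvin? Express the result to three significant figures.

Adiabatic: T₁V₁^(γ−1) = T₂V₂^(γ−1) ⇒ T₂ = T₁ (V₁/V₂)^(γ−1).
T₁ = 326 °C = 599.1 K.
T₂ = 599.1 × (6.05/131)^(0.67) = 76.34 K.

T₂ ≈ 76.3 K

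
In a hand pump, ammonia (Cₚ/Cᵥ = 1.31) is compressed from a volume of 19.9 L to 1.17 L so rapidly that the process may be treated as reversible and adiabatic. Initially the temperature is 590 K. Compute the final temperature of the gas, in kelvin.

T₂ ≈ 1420 K

For a reversible adiabat TV^(γ−1) is constant, so T₂ = T₁ (V₁/V₂)^(γ−1).
T₂ = 590 × (19.9/1.17)^(0.31) = 1420 K.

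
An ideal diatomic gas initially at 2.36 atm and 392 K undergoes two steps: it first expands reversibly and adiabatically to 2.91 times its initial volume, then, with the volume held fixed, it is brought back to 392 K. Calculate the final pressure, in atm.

For a diatomic ideal gas γ = 7/5.
Adiabatic step (PV^γ = const): P₂ = 2.36×(1/2.91)^(7/5) = 0.529 atm; T₂ = 392×(1/2.91)^(2/5) = 255.7 K.
Isochoric: P₃ = P₂(T₃/T₂) = 0.529 × (392/255.7) = 0.811 atm.

P₃ ≈ 0.811 atm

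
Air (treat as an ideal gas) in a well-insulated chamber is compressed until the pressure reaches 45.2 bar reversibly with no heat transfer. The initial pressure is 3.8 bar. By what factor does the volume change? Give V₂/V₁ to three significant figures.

V₂/V₁ ≈ 0.171

From PV^γ = const, V₂/V₁ = (P₁/P₂)^(1/γ).
For a diatomic ideal gas γ = 7/5.
V₂/V₁ = (3.8/45.2)^(5/7) = 0.1706.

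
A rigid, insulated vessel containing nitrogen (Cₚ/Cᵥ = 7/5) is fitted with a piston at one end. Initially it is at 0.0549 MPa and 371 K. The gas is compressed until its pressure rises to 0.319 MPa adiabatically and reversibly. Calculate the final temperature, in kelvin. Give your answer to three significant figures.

Adiabatic: T₂/T₁ = (P₂/P₁)^((γ−1)/γ).
T₂ = 371 × (0.319/0.0549)^(2/7) = 613.4 K.

T₂ ≈ 613 K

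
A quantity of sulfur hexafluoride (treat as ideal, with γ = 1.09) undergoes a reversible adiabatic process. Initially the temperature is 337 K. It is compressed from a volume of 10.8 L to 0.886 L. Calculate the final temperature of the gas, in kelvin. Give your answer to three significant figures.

For a reversible adiabat TV^(γ−1) is constant, so T₂ = T₁ (V₁/V₂)^(γ−1).
T₂ = 337 × (10.8/0.886)^(0.09) = 422.1 K.

T₂ ≈ 422 K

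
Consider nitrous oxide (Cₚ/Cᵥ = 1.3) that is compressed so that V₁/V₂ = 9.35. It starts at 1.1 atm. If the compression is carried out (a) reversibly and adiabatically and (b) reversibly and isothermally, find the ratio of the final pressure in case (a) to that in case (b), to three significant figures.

P_adiabatic / P_isothermal ≈ 1.96

Isothermal: P_b = P₁(V₁/V₂) = 1.1×9.35.
Adiabatic: P_a = P₁(V₁/V₂)^γ = 1.1×9.35^(1.3).
P_a/P_b = (V₁/V₂)^(γ−1) = 9.35^(0.3) = 1.955.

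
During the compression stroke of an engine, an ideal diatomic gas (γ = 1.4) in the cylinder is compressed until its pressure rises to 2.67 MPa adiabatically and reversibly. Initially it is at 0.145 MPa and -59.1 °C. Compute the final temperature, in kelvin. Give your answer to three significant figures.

T₂ ≈ 492 K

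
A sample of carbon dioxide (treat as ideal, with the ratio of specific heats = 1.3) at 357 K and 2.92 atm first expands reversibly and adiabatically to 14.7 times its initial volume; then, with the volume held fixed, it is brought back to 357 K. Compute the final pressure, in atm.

P₃ ≈ 0.199 atm

Adiabatic step (PV^γ = const): P₂ = 2.92×(1/14.7)^(1.3) = 0.08869 atm; T₂ = 357×(1/14.7)^(0.3) = 159.4 K.
Isochoric: P₃ = P₂(T₃/T₂) = 0.08869 × (357/159.4) = 0.1986 atm.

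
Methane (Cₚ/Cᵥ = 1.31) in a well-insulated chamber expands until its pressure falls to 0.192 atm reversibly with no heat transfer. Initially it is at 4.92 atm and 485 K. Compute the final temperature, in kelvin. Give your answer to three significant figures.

T₂ ≈ 225 K

Adiabatic: T₂/T₁ = (P₂/P₁)^((γ−1)/γ).
T₂ = 485 × (0.192/4.92)^(0.237) = 225.1 K.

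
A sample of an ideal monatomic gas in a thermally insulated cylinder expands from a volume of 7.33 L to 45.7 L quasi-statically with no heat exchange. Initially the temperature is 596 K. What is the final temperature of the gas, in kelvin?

For a reversible adiabat TV^(γ−1) is constant, so T₂ = T₁ (V₁/V₂)^(γ−1).
For a monatomic ideal gas γ = 5/3, so γ−1 = 2/3.
T₂ = 596 × (7.33/45.7)^(2/3) = 175.9 K.

T₂ ≈ 176 K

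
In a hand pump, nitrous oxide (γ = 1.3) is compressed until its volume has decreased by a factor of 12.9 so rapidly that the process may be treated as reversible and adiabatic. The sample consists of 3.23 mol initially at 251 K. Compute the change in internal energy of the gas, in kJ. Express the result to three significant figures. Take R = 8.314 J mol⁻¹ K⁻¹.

ΔU ≈ 25.9 kJ

Adiabatic: T₁V₁^(γ−1) = T₂V₂^(γ−1) ⇒ T₂ = T₁ (V₁/V₂)^(γ−1).
T₂ = 251 × 12.9^(0.3) = 540.6 K.
Q = 0, so ΔU = W_on_gas = nCᵥΔT with Cᵥ = R/(γ−1) = 27.71 J/(mol·K).
ΔU = 3.23 × 27.71 × (540.6 − 251) = 25920 J.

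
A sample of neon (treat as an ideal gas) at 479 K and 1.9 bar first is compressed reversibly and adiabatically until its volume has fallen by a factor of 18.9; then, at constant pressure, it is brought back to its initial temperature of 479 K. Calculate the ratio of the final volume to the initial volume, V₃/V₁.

V₃/V₁ ≈ 0.00746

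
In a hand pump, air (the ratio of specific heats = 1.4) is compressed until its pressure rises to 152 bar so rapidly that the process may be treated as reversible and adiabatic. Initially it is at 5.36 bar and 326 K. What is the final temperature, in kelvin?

T₂ ≈ 848 K

Adiabatic: T₂/T₁ = (P₂/P₁)^((γ−1)/γ).
T₂ = 326 × (152/5.36)^(0.286) = 847.8 K.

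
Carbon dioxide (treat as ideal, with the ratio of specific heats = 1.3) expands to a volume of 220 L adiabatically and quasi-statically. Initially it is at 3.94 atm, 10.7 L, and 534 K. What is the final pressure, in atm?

Since PV^γ is constant along a reversible adiabat, P₂ = P₁ (V₁/V₂)^γ.
P₂ = 3.94 × (10.7/220)^(1.3) = 0.07737 atm.

P₂ ≈ 0.0774 atm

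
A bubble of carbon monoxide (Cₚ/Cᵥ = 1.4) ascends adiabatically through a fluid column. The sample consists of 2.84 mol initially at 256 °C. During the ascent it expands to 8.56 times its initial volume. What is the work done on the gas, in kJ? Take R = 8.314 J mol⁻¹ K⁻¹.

For a reversible adiabat TV^(γ−1) is constant, so T₂ = T₁ (V₁/V₂)^(γ−1).
T₁ = 256 °C = 529.1 K.
T₂ = 529.1 × (1/8.56)^(0.4) = 224.2 K.
Q = 0, so ΔU = W_on_gas = nCᵥΔT with Cᵥ = R/(γ−1) = 20.79 J/(mol·K).
ΔU = 2.84 × 20.79 × (224.2 − 529.1) = -18000 J.

W ≈ -18.0 kJ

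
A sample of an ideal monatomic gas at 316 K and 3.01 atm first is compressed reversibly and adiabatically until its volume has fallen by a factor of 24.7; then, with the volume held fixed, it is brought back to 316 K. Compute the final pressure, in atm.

For a monatomic ideal gas γ = 5/3.
Adiabatic step (PV^γ = const): P₂ = 3.01×24.7^(5/3) = 630.6 atm; T₂ = 316×24.7^(2/3) = 2680 K.
Isochoric: P₃ = P₂(T₃/T₂) = 630.6 × (316/2680) = 74.35 atm.

P₃ ≈ 74.3 atm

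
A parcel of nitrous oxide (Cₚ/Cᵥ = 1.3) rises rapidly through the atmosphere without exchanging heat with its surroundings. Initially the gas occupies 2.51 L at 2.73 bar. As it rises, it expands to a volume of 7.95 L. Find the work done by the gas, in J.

P₂ = P₁(V₁/V₂)^γ = 2.73×(2.51/7.95)^(1.3) = 0.6099 bar.
For a reversible adiabat, W_by_gas = (P₁V₁ − P₂V₂)/(γ−1).
W_by = (273000×0.00251 − 60990×0.00795) / (0.3) = 667.9 J.

W ≈ 668 J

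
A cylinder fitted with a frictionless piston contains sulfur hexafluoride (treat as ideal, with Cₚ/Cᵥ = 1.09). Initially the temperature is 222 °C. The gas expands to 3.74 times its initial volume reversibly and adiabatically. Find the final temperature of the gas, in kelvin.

T₂ ≈ 440 K

For a reversible adiabat TV^(γ−1) is constant, so T₂ = T₁ (V₁/V₂)^(γ−1).
T₁ = 222 °C = 495.1 K.
T₂ = 495.1 × (1/3.74)^(0.09) = 439.7 K.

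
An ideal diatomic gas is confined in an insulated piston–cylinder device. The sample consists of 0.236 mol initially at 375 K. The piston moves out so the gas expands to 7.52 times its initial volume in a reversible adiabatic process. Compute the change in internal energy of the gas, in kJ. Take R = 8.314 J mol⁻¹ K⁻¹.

ΔU ≈ -1.02 kJ

Adiabatic: T₁V₁^(γ−1) = T₂V₂^(γ−1) ⇒ T₂ = T₁ (V₁/V₂)^(γ−1).
γ = 7/5 for a diatomic ideal gas, so γ−1 = 2/5.
T₂ = 375 × (1/7.52)^(2/5) = 167.3 K.
Q = 0, so ΔU = W_on_gas = nCᵥΔT with Cᵥ = R/(γ−1) = 20.79 J/(mol·K).
ΔU = 0.236 × 20.79 × (167.3 − 375) = -1019 J.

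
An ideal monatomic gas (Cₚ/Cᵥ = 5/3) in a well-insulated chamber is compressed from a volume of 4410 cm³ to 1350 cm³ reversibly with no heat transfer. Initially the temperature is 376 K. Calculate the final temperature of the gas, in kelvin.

T₂ ≈ 828 K

Adiabatic: T₁V₁^(γ−1) = T₂V₂^(γ−1) ⇒ T₂ = T₁ (V₁/V₂)^(γ−1).
T₂ = 376 × (4410/1350)^(2/3) = 827.8 K.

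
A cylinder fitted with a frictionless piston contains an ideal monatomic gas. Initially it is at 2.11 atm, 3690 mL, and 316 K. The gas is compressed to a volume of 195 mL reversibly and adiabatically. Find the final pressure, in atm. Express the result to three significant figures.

P₂ ≈ 284 atm

Since PV^γ is constant along a reversible adiabat, P₂ = P₁ (V₁/V₂)^γ.
γ = 5/3 for a monatomic ideal gas.
P₂ = 2.11 × (3690/195)^(5/3) = 283.5 atm.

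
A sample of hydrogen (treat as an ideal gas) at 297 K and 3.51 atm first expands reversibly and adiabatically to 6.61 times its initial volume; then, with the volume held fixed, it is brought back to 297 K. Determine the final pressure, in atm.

For a diatomic ideal gas γ = 7/5.
Adiabatic step (PV^γ = const): P₂ = 3.51×(1/6.61)^(7/5) = 0.2495 atm; T₂ = 297×(1/6.61)^(2/5) = 139.5 K.
Isochoric: P₃ = P₂(T₃/T₂) = 0.2495 × (297/139.5) = 0.531 atm.

P₃ ≈ 0.531 atm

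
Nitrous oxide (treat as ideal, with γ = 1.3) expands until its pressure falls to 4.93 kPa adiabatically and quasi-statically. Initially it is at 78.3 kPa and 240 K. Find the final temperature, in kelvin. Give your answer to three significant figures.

T₂ ≈ 127 K

Along an adiabat T P^((1−γ)/γ) is constant, so T₂ = T₁ (P₂/P₁)^((γ−1)/γ).
T₂ = 240 × (4.93/78.3)^(0.231) = 126.8 K.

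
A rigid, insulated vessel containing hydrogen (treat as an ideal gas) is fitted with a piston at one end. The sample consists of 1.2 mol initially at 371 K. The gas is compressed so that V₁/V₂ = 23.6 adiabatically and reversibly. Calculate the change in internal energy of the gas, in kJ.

Adiabatic: T₁V₁^(γ−1) = T₂V₂^(γ−1) ⇒ T₂ = T₁ (V₁/V₂)^(γ−1).
γ = 7/5 for a diatomic ideal gas, so γ−1 = 2/5.
T₂ = 371 × 23.6^(2/5) = 1314 K.
Q = 0, so ΔU = W_on_gas = nCᵥΔT with Cᵥ = R/(γ−1) = 20.79 J/(mol·K).
ΔU = 1.2 × 20.79 × (1314 − 371) = 23520 J.

ΔU ≈ 23.5 kJ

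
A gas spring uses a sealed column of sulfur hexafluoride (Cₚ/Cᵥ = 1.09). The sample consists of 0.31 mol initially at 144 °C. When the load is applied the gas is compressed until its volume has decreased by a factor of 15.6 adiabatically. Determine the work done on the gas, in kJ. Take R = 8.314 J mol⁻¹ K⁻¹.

W ≈ 3.35 kJ

For a reversible adiabat TV^(γ−1) is constant, so T₂ = T₁ (V₁/V₂)^(γ−1).
T₁ = 144 °C = 417.1 K.
T₂ = 417.1 × 15.6^(0.09) = 534.2 K.
Q = 0, so ΔU = W_on_gas = nCᵥΔT with Cᵥ = R/(γ−1) = 92.38 J/(mol·K).
ΔU = 0.31 × 92.38 × (534.2 − 417.1) = 3351 J.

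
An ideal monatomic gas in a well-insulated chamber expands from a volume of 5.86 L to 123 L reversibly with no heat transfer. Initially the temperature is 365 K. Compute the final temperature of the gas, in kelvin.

Adiabatic: T₁V₁^(γ−1) = T₂V₂^(γ−1) ⇒ T₂ = T₁ (V₁/V₂)^(γ−1).
For a monatomic ideal gas γ = 5/3, so γ−1 = 2/3.
T₂ = 365 × (5.86/123)^(2/3) = 47.97 K.

T₂ ≈ 48.0 K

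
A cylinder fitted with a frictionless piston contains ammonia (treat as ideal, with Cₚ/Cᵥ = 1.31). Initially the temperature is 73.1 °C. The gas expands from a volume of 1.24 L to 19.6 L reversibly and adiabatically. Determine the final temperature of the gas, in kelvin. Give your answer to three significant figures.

T₂ ≈ 147 K

For a reversible adiabat TV^(γ−1) is constant, so T₂ = T₁ (V₁/V₂)^(γ−1).
T₁ = 73.1 °C = 346.2 K.
T₂ = 346.2 × (1.24/19.6)^(0.31) = 147.1 K.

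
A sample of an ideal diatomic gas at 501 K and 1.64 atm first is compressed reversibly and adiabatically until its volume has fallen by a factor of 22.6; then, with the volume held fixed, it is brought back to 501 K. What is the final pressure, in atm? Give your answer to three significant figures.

P₃ ≈ 37.1 atm

For a diatomic ideal gas γ = 7/5.
Adiabatic step (PV^γ = const): P₂ = 1.64×22.6^(7/5) = 129 atm; T₂ = 501×22.6^(2/5) = 1744 K.
Isochoric: P₃ = P₂(T₃/T₂) = 129 × (501/1744) = 37.06 atm.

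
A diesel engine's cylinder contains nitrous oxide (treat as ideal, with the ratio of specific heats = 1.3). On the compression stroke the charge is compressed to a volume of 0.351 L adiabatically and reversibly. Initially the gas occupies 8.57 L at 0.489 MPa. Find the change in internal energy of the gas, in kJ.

ΔU ≈ 22.5 kJ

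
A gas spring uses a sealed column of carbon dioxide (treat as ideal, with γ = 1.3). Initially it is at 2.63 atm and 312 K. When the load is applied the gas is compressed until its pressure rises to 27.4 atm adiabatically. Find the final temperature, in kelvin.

T₂ ≈ 536 K

Along an adiabat T P^((1−γ)/γ) is constant, so T₂ = T₁ (P₂/P₁)^((γ−1)/γ).
T₂ = 312 × (27.4/2.63)^(0.231) = 535.8 K.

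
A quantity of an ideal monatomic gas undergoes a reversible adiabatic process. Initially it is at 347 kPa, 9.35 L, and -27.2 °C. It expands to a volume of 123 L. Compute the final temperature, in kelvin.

For a reversible adiabat TV^(γ−1) is constant, so T₂ = T₁ (V₁/V₂)^(γ−1).
γ = 5/3 for a monatomic ideal gas.
T₁ = -27.2 °C = 245.9 K.
T₂ = 245.9 × (9.35/123)^(2/3) = 44.14 K.

T₂ ≈ 44.1 K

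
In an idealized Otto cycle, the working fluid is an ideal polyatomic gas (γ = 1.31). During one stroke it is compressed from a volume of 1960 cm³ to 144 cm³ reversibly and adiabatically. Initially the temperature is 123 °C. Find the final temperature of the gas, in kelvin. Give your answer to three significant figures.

T₂ ≈ 890 K

Adiabatic: T₁V₁^(γ−1) = T₂V₂^(γ−1) ⇒ T₂ = T₁ (V₁/V₂)^(γ−1).
T₁ = 123 °C = 396.1 K.
T₂ = 396.1 × (1960/144)^(0.31) = 890 K.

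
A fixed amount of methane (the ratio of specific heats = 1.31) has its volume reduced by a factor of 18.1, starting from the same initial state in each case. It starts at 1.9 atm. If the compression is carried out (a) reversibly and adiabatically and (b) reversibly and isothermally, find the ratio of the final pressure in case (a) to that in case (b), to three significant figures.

P_adiabatic / P_isothermal ≈ 2.45

Isothermal: P_b = P₁(V₁/V₂) = 1.9×18.1.
Adiabatic: P_a = P₁(V₁/V₂)^γ = 1.9×18.1^(1.31).
P_a/P_b = (V₁/V₂)^(γ−1) = 18.1^(0.31) = 2.454.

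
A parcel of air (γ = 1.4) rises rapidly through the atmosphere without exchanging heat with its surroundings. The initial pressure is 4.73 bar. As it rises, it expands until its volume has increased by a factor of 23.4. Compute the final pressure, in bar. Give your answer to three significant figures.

Since PV^γ is constant along a reversible adiabat, P₂ = P₁ (V₁/V₂)^γ.
P₂ = 4.73 × (1/23.4)^(1.4) = 0.05727 bar.

P₂ ≈ 0.0573 bar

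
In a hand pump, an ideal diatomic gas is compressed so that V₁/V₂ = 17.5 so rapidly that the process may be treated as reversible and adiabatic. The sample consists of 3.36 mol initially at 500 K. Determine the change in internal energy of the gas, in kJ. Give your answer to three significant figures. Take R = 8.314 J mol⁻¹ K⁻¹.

ΔU ≈ 74.8 kJ

Adiabatic: T₁V₁^(γ−1) = T₂V₂^(γ−1) ⇒ T₂ = T₁ (V₁/V₂)^(γ−1).
γ = 7/5 for a diatomic ideal gas, so γ−1 = 2/5.
T₂ = 500 × 17.5^(2/5) = 1571 K.
Q = 0, so ΔU = W_on_gas = nCᵥΔT with Cᵥ = R/(γ−1) = 20.79 J/(mol·K).
ΔU = 3.36 × 20.79 × (1571 − 500) = 74800 J.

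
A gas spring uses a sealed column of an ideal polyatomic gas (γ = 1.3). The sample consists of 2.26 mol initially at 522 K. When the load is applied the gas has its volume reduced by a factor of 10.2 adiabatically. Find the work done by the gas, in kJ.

For a reversible adiabat TV^(γ−1) is constant, so T₂ = T₁ (V₁/V₂)^(γ−1).
T₂ = 522 × 10.2^(0.3) = 1048 K.
Q = 0, so ΔU = W_on_gas = nCᵥΔT with Cᵥ = R/(γ−1) = 27.71 J/(mol·K).
ΔU = 2.26 × 27.71 × (1048 − 522) = 32930 J.
Work done by the gas = −ΔU = -32930 J.

W ≈ -32.9 kJ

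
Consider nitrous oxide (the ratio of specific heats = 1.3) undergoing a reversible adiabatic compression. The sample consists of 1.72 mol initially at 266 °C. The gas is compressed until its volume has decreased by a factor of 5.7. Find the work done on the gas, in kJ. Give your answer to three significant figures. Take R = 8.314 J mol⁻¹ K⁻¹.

W ≈ 17.6 kJ

Adiabatic: T₁V₁^(γ−1) = T₂V₂^(γ−1) ⇒ T₂ = T₁ (V₁/V₂)^(γ−1).
T₁ = 266 °C = 539.1 K.
T₂ = 539.1 × 5.7^(0.3) = 908.8 K.
Q = 0, so ΔU = W_on_gas = nCᵥΔT with Cᵥ = R/(γ−1) = 27.71 J/(mol·K).
ΔU = 1.72 × 27.71 × (908.8 − 539.1) = 17620 J.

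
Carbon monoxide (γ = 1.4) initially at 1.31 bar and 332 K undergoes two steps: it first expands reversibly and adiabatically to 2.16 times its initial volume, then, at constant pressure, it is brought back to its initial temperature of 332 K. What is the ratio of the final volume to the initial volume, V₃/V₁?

V₃/V₁ ≈ 2.94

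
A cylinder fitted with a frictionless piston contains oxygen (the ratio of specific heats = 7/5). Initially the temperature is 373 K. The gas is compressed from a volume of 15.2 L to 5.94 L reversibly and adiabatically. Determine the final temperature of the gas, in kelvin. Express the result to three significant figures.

For a reversible adiabat TV^(γ−1) is constant, so T₂ = T₁ (V₁/V₂)^(γ−1).
T₂ = 373 × (15.2/5.94)^(2/5) = 543.2 K.

T₂ ≈ 543 K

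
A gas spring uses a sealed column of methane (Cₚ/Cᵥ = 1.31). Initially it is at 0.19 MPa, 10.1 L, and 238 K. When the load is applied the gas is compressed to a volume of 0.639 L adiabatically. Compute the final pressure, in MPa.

P₂ ≈ 7.07 MPa

Adiabatic: P₁V₁^γ = P₂V₂^γ ⇒ P₂ = P₁ (V₁/V₂)^γ.
P₂ = 0.19 × (10.1/0.639)^(1.31) = 7.067 MPa.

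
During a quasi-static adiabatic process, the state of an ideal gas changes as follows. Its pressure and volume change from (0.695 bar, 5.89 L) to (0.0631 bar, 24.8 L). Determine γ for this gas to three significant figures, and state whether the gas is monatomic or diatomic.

γ ≈ 1.67; monatomic

PV^γ = const ⇒ γ = ln(P₂/P₁) / ln(V₁/V₂).
γ = ln(0.0631/0.695) / ln(5.89/24.8) = 1.669.
γ ≈ 1.67 is close to 5/3, so the gas is monatomic.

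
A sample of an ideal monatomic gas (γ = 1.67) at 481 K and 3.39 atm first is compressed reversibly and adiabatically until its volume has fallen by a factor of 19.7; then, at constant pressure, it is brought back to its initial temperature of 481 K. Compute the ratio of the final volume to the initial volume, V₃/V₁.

V₃/V₁ ≈ 0.00689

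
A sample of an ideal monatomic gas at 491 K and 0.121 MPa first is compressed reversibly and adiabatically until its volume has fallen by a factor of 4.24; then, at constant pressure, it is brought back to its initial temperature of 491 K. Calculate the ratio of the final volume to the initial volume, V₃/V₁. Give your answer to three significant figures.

For a monatomic ideal gas γ = 5/3.
Adiabatic step: V₂/V₁ = 0.2358; T₂ = T₁·4.24^(2/3) = 1286 K.
Isobaric step: V₃/V₂ = T₃/T₂ = 491/1286.
V₃/V₁ = (V₂/V₁)(V₃/V₂) = 0.2358 × (491/1286) = 0.09003.

V₃/V₁ ≈ 0.0900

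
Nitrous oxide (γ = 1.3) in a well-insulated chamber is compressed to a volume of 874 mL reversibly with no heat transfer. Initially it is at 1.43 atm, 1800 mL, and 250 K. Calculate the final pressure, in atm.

Adiabatic: P₁V₁^γ = P₂V₂^γ ⇒ P₂ = P₁ (V₁/V₂)^γ.
P₂ = 1.43 × (1800/874)^(1.3) = 3.658 atm.

P₂ ≈ 3.66 atm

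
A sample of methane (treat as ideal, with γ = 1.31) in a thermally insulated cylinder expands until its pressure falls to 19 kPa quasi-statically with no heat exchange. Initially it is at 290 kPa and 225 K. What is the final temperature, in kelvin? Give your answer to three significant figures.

Adiabatic: T₂/T₁ = (P₂/P₁)^((γ−1)/γ).
T₂ = 225 × (19/290)^(0.237) = 118.1 K.

T₂ ≈ 118 K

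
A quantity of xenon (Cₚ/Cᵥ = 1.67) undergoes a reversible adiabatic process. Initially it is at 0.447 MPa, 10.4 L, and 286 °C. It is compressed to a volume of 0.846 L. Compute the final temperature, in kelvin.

T₂ ≈ 3000 K

For a reversible adiabat TV^(γ−1) is constant, so T₂ = T₁ (V₁/V₂)^(γ−1).
T₁ = 286 °C = 559.1 K.
T₂ = 559.1 × (10.4/0.846)^(0.67) = 3003 K.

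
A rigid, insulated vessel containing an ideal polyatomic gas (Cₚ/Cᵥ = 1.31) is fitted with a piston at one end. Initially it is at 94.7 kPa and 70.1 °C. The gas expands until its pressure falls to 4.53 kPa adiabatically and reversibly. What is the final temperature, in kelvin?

T₂ ≈ 167 K

Adiabatic: T₂/T₁ = (P₂/P₁)^((γ−1)/γ).
T₁ = 70.1 °C = 343.2 K.
T₂ = 343.2 × (4.53/94.7)^(0.237) = 167.2 K.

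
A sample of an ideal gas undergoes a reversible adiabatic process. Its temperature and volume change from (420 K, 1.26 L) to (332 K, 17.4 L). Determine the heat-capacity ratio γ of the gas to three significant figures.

TV^(γ−1) = const ⇒ γ − 1 = ln(T₂/T₁) / ln(V₁/V₂).
γ = 1 + ln(332/420) / ln(1.26/17.4) = 1.09.

γ ≈ 1.09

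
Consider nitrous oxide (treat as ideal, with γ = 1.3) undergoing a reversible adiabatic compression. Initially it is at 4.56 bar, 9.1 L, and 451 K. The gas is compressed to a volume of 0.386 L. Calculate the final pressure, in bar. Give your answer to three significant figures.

Adiabatic: P₁V₁^γ = P₂V₂^γ ⇒ P₂ = P₁ (V₁/V₂)^γ.
P₂ = 4.56 × (9.1/0.386)^(1.3) = 277.4 bar.

P₂ ≈ 277 bar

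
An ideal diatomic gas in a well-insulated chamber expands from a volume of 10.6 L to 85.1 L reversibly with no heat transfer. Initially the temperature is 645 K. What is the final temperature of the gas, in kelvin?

Adiabatic: T₁V₁^(γ−1) = T₂V₂^(γ−1) ⇒ T₂ = T₁ (V₁/V₂)^(γ−1).
For a diatomic ideal gas γ = 7/5, so γ−1 = 2/5.
T₂ = 645 × (10.6/85.1)^(2/5) = 280.4 K.

T₂ ≈ 280 K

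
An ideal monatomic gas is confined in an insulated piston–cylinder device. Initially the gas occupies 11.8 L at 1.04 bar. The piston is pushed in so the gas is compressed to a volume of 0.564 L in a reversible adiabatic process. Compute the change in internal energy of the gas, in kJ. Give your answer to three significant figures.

γ = 5/3 for a monatomic ideal gas.
P₂ = P₁(V₁/V₂)^γ = 1.04×(11.8/0.564)^(5/3) = 165.2 bar.
For a reversible adiabat, W_by_gas = (P₁V₁ − P₂V₂)/(γ−1).
W_by = (104000×0.0118 − 1.652×10^7×0.000564) / (2/3) = -12140 J.
Q = 0 ⇒ ΔU = −W_by = 12140 J.

ΔU ≈ 12.1 kJ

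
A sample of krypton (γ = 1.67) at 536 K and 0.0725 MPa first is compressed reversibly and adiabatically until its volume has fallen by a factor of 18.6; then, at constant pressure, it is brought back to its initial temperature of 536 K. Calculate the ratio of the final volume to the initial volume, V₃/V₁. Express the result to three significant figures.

V₃/V₁ ≈ 0.00758

Adiabatic step: V₂/V₁ = 0.05376; T₂ = T₁·18.6^(0.67) = 3800 K.
Isobaric step: V₃/V₂ = T₃/T₂ = 536/3800.
V₃/V₁ = (V₂/V₁)(V₃/V₂) = 0.05376 × (536/3800) = 0.007584.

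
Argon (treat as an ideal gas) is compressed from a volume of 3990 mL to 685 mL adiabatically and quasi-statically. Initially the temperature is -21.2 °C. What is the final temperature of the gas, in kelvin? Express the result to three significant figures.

T₂ ≈ 816 K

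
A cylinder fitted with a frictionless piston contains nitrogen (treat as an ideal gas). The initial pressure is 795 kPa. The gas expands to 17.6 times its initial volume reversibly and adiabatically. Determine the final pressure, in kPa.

Adiabatic: P₁V₁^γ = P₂V₂^γ ⇒ P₂ = P₁ (V₁/V₂)^γ.
For a diatomic ideal gas γ = 7/5.
P₂ = 795 × (1/17.6)^(7/5) = 14.34 kPa.

P₂ ≈ 14.3 kPa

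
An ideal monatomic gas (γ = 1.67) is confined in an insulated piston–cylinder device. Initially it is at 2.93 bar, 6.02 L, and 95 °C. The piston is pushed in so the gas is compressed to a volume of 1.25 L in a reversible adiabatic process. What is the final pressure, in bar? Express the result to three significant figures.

P₂ ≈ 40.5 bar

Since PV^γ is constant along a reversible adiabat, P₂ = P₁ (V₁/V₂)^γ.
P₂ = 2.93 × (6.02/1.25)^(1.67) = 40.45 bar.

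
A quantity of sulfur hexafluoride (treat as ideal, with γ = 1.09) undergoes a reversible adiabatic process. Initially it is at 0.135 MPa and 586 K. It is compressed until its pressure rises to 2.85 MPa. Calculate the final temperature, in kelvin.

T₂ ≈ 754 K

Adiabatic: T₂/T₁ = (P₂/P₁)^((γ−1)/γ).
T₂ = 586 × (2.85/0.135)^(0.0826) = 753.8 K.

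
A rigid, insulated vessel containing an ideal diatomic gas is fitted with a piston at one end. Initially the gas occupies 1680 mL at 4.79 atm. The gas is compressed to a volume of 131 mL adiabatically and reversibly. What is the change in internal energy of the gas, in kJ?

γ = 7/5 for a diatomic ideal gas.
P₂ = P₁(V₁/V₂)^γ = 4.79×(1680/131)^(7/5) = 170.4 atm.
For a reversible adiabat, W_by_gas = (P₁V₁ − P₂V₂)/(γ−1).
W_by = (485300×0.00168 − 1.727×10^7×0.000131) / (2/5) = -3618 J.
Q = 0 ⇒ ΔU = −W_by = 3618 J.

ΔU ≈ 3.62 kJ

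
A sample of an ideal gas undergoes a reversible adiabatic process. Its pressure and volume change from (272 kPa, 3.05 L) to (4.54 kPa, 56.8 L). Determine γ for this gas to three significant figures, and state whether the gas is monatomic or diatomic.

γ ≈ 1.40; diatomic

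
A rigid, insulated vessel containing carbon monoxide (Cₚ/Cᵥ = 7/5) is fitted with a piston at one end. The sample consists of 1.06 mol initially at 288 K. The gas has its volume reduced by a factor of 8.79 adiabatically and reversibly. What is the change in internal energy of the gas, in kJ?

ΔU ≈ 8.79 kJ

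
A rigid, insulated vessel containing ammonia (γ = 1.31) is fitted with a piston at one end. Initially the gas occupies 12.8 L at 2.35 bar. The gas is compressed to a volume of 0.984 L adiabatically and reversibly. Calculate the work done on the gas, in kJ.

W ≈ 11.8 kJ

P₂ = P₁(V₁/V₂)^γ = 2.35×(12.8/0.984)^(1.31) = 67.72 bar.
For a reversible adiabat, W_by_gas = (P₁V₁ − P₂V₂)/(γ−1).
W_by = (235000×0.0128 − 6.772×10^6×0.000984) / (0.31) = -11790 J.
W_on_gas = −W_by = 11790 J.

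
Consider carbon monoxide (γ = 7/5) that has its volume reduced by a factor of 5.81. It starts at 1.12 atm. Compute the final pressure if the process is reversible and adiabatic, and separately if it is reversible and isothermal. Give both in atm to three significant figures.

adiabatic: 13.2 atm; isothermal: 6.51 atm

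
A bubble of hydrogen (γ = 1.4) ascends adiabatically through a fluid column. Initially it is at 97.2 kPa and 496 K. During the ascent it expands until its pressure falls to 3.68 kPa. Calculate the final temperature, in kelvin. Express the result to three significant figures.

Adiabatic: T₂/T₁ = (P₂/P₁)^((γ−1)/γ).
T₂ = 496 × (3.68/97.2)^(0.286) = 194.6 K.

T₂ ≈ 195 K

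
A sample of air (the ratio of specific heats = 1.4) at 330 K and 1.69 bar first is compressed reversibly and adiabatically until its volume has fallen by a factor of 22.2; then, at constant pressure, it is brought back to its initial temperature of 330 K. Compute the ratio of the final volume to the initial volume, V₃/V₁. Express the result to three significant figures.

V₃/V₁ ≈ 0.0130

Adiabatic step: V₂/V₁ = 0.04505; T₂ = T₁·22.2^(0.4) = 1140 K.
Isobaric step: V₃/V₂ = T₃/T₂ = 330/1140.
V₃/V₁ = (V₂/V₁)(V₃/V₂) = 0.04505 × (330/1140) = 0.01303.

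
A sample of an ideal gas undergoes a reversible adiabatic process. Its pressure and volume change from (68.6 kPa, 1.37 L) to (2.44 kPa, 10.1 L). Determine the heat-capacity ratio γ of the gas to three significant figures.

PV^γ = const ⇒ γ = ln(P₂/P₁) / ln(V₁/V₂).
γ = ln(2.44/68.6) / ln(1.37/10.1) = 1.67.

γ ≈ 1.67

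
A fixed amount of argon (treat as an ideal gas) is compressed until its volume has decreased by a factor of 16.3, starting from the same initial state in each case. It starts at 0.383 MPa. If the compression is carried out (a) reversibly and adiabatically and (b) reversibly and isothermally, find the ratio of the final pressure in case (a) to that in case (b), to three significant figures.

P_adiabatic / P_isothermal ≈ 6.43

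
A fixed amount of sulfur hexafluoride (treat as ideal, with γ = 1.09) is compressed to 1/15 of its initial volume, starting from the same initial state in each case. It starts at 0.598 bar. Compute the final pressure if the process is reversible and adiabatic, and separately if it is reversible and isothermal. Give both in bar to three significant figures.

Isothermal: P₂ = P₁(V₁/V₂) = 0.598×15 = 8.97 bar.
Adiabatic: P₂ = P₁(V₁/V₂)^γ = 0.598×15^(1.09) = 11.45 bar.

adiabatic: 11.4 bar; isothermal: 8.97 bar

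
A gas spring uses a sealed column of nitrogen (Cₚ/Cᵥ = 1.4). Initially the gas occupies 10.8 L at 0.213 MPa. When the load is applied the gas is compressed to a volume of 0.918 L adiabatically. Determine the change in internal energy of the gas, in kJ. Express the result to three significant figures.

P₂ = P₁(V₁/V₂)^γ = 0.213×(10.8/0.918)^(1.4) = 6.717 MPa.
For a reversible adiabat, W_by_gas = (P₁V₁ − P₂V₂)/(γ−1).
W_by = (213000×0.0108 − 6.717×10^6×0.000918) / (0.4) = -9665 J.
Q = 0 ⇒ ΔU = −W_by = 9665 J.

ΔU ≈ 9.67 kJ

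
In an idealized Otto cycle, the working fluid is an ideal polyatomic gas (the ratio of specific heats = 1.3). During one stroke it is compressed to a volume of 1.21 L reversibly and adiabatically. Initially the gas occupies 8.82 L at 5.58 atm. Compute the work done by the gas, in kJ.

W ≈ -13.5 kJ

P₂ = P₁(V₁/V₂)^γ = 5.58×(8.82/1.21)^(1.3) = 73.81 atm.
For a reversible adiabat, W_by_gas = (P₁V₁ − P₂V₂)/(γ−1).
W_by = (565400×0.00882 − 7.479×10^6×0.00121) / (0.3) = -13540 J.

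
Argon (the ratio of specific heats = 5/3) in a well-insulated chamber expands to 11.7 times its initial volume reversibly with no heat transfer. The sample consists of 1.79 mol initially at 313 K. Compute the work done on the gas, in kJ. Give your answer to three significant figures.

W ≈ -5.63 kJ

Adiabatic: T₁V₁^(γ−1) = T₂V₂^(γ−1) ⇒ T₂ = T₁ (V₁/V₂)^(γ−1).
T₂ = 313 × (1/11.7)^(2/3) = 60.73 K.
Q = 0, so ΔU = W_on_gas = nCᵥΔT with Cᵥ = R/(γ−1) = 12.47 J/(mol·K).
ΔU = 1.79 × 12.47 × (60.73 − 313) = -5631 J.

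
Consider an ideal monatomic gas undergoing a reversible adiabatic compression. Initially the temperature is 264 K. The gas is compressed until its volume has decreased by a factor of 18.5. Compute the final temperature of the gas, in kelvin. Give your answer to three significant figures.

Adiabatic: T₁V₁^(γ−1) = T₂V₂^(γ−1) ⇒ T₂ = T₁ (V₁/V₂)^(γ−1).
For a monatomic ideal gas γ = 5/3, so γ−1 = 2/3.
T₂ = 264 × 18.5^(2/3) = 1847 K.

T₂ ≈ 1850 K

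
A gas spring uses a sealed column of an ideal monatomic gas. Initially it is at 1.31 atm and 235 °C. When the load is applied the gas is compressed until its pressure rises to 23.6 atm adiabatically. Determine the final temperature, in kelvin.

Adiabatic: T₂/T₁ = (P₂/P₁)^((γ−1)/γ).
For a monatomic ideal gas γ = 5/3, so (γ−1)/γ = 2/5.
T₁ = 235 °C = 508.1 K.
T₂ = 508.1 × (23.6/1.31)^(2/5) = 1615 K.

T₂ ≈ 1620 K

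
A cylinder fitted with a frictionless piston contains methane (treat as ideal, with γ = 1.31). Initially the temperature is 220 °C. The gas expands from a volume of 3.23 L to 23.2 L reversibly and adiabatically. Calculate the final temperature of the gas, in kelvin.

For a reversible adiabat TV^(γ−1) is constant, so T₂ = T₁ (V₁/V₂)^(γ−1).
T₁ = 220 °C = 493.1 K.
T₂ = 493.1 × (3.23/23.2)^(0.31) = 267.6 K.

T₂ ≈ 268 K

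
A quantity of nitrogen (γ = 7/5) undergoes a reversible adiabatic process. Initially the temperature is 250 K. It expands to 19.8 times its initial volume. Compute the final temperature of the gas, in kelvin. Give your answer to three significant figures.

T₂ ≈ 75.7 K

Adiabatic: T₁V₁^(γ−1) = T₂V₂^(γ−1) ⇒ T₂ = T₁ (V₁/V₂)^(γ−1).
T₂ = 250 × (1/19.8)^(2/5) = 75.73 K.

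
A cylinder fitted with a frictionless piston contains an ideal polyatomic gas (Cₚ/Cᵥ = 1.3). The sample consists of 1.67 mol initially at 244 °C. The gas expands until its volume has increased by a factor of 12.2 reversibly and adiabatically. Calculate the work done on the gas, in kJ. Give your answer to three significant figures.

For a reversible adiabat TV^(γ−1) is constant, so T₂ = T₁ (V₁/V₂)^(γ−1).
T₁ = 244 °C = 517.1 K.
T₂ = 517.1 × (1/12.2)^(0.3) = 244.2 K.
Q = 0, so ΔU = W_on_gas = nCᵥΔT with Cᵥ = R/(γ−1) = 27.71 J/(mol·K).
ΔU = 1.67 × 27.71 × (244.2 − 517.1) = -12630 J.

W ≈ -12.6 kJ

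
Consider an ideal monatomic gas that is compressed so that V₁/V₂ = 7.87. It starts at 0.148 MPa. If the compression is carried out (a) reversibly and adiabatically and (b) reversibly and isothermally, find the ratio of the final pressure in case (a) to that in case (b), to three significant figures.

P_adiabatic / P_isothermal ≈ 3.96

For a monatomic ideal gas γ = 5/3.
Isothermal: P_b = P₁(V₁/V₂) = 0.148×7.87.
Adiabatic: P_a = P₁(V₁/V₂)^γ = 0.148×7.87^(5/3).
P_a/P_b = (V₁/V₂)^(γ−1) = 7.87^(2/3) = 3.957.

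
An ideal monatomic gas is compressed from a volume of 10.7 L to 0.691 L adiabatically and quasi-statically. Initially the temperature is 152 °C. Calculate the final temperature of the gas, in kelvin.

T₂ ≈ 2640 K

For a reversible adiabat TV^(γ−1) is constant, so T₂ = T₁ (V₁/V₂)^(γ−1).
For a monatomic ideal gas γ = 5/3, so γ−1 = 2/3.
T₁ = 152 °C = 425.1 K.
T₂ = 425.1 × (10.7/0.691)^(2/3) = 2641 K.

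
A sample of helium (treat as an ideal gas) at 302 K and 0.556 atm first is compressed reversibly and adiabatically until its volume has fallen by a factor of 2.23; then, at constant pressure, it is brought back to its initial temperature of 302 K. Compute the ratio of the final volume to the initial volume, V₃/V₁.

For a monatomic ideal gas γ = 5/3.
Adiabatic step: V₂/V₁ = 0.4484; T₂ = T₁·2.23^(2/3) = 515.5 K.
Isobaric step: V₃/V₂ = T₃/T₂ = 302/515.5.
V₃/V₁ = (V₂/V₁)(V₃/V₂) = 0.4484 × (302/515.5) = 0.2627.

V₃/V₁ ≈ 0.263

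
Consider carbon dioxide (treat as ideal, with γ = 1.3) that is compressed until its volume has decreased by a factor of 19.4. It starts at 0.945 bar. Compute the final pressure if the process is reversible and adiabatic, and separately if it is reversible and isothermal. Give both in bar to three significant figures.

adiabatic: 44.6 bar; isothermal: 18.3 bar

Isothermal: P₂ = P₁(V₁/V₂) = 0.945×19.4 = 18.33 bar.
Adiabatic: P₂ = P₁(V₁/V₂)^γ = 0.945×19.4^(1.3) = 44.62 bar.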